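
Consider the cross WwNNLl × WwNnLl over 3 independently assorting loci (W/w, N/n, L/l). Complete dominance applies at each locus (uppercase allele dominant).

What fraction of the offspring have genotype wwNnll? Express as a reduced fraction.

WwNNLl gametes: WNL×2, WNl×2, wNL×2, wNl×2
WwNnLl gametes: WNL×1, WNl×1, WnL×1, Wnl×1, wNL×1, wNl×1, wnL×1, wnl×1
WwNNLl×WwNnLl grid (8·8=64): WWNNLL=2 WWNNLl=4 WWNNll=2 WWNnLL=2 WWNnLl=4 WWNnll=2 WwNNLL=4 WwNNLl=8 WwNNll=4 WwNnLL=4 WwNnLl=8 WwNnll=4 wwNNLL=2 wwNNLl=4 wwNNll=2 wwNnLL=2 wwNnLl=4 wwNnll=2
wwNnll hits 2/64; gcd=2; 2÷2/64÷2 = 1/32

P(wwNnll) = 1/32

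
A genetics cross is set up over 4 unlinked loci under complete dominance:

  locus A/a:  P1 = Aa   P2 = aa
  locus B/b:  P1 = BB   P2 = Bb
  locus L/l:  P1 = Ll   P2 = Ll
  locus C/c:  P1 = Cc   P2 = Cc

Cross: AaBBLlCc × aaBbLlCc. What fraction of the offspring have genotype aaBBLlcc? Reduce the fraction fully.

AaBBLlCc gametes: ABLC×2, ABLc×2, ABlC×2, ABlc×2, aBLC×2, aBLc×2, aBlC×2, aBlc×2
aaBbLlCc gametes: aBLC×2, aBLc×2, aBlC×2, aBlc×2, abLC×2, abLc×2, ablC×2, ablc×2
AaBBLlCc×aaBbLlCc grid (16·16=256): AaBBLLCC=4 AaBBLLCc=8 AaBBLLcc=4 AaBBLlCC=8 AaBBLlCc=16 AaBBLlcc=8 AaBBllCC=4 AaBBllCc=8 AaBBllcc=4 AaBbLLCC=4 AaBbLLCc=8 AaBbLLcc=4 AaBbLlCC=8 AaBbLlCc=16 AaBbLlcc=8 AaBbllCC=4 AaBbllCc=8 AaBbllcc=4 aaBBLLCC=4 aaBBLLCc=8 aaBBLLcc=4 aaBBLlCC=8 aaBBLlCc=16 aaBBLlcc=8 aaBBllCC=4 aaBBllCc=8 aaBBllcc=4 aaBbLLCC=4 aaBbLLCc=8 aaBbLLcc=4 aaBbLlCC=8 aaBbLlCc=16 aaBbLlcc=8 aaBbllCC=4 aaBbllCc=8 aaBbllcc=4
aaBBLlcc hits 8/256; gcd=8; 8÷8/256÷8 = 1/32

P(aaBBLlcc) = 1/32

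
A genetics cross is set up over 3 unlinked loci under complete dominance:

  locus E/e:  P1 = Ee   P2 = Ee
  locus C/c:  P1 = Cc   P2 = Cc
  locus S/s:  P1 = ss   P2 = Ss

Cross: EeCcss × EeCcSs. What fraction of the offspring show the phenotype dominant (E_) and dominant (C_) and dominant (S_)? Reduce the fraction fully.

P(E_ C_ S_) = 9/32

EeCcss gametes: ECs×2, Ecs×2, eCs×2, ecs×2
EeCcSs gametes: ECS×1, ECs×1, EcS×1, Ecs×1, eCS×1, eCs×1, ecS×1, ecs×1
EeCcss×EeCcSs grid (8·8=64): EECCSs=2 EECCss=2 EECcSs=4 EECcss=4 EEccSs=2 EEccss=2 EeCCSs=4 EeCCss=4 EeCcSs=8 EeCcss=8 EeccSs=4 Eeccss=4 eeCCSs=2 eeCCss=2 eeCcSs=4 eeCcss=4 eeccSs=2 eeccss=2
E_ C_ S_ hits 18/64; gcd=2; 18÷2/64÷2 = 9/32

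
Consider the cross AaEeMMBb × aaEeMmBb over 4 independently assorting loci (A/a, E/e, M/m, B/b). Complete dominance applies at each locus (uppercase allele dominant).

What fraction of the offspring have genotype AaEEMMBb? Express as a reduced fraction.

P(AaEEMMBb) = 1/32

AaEeMMBb gametes: AEMB×2, AEMb×2, AeMB×2, AeMb×2, aEMB×2, aEMb×2, aeMB×2, aeMb×2
aaEeMmBb gametes: aEMB×2, aEMb×2, aEmB×2, aEmb×2, aeMB×2, aeMb×2, aemB×2, aemb×2
AaEeMMBb×aaEeMmBb grid (16·16=256): AaEEMMBB=4 AaEEMMBb=8 AaEEMMbb=4 AaEEMmBB=4 AaEEMmBb=8 AaEEMmbb=4 AaEeMMBB=8 AaEeMMBb=16 AaEeMMbb=8 AaEeMmBB=8 AaEeMmBb=16 AaEeMmbb=8 AaeeMMBB=4 AaeeMMBb=8 AaeeMMbb=4 AaeeMmBB=4 AaeeMmBb=8 AaeeMmbb=4 aaEEMMBB=4 aaEEMMBb=8 aaEEMMbb=4 aaEEMmBB=4 aaEEMmBb=8 aaEEMmbb=4 aaEeMMBB=8 aaEeMMBb=16 aaEeMMbb=8 aaEeMmBB=8 aaEeMmBb=16 aaEeMmbb=8 aaeeMMBB=4 aaeeMMBb=8 aaeeMMbb=4 aaeeMmBB=4 aaeeMmBb=8 aaeeMmbb=4
AaEEMMBb hits 8/256; gcd=8; 8÷8/256÷8 = 1/32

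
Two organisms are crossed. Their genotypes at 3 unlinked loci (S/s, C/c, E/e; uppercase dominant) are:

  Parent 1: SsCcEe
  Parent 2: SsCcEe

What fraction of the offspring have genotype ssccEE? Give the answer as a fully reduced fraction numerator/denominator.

SsCcEe gametes: SCE×1, SCe×1, ScE×1, Sce×1, sCE×1, sCe×1, scE×1, sce×1
SsCcEe gametes: SCE×1, SCe×1, ScE×1, Sce×1, sCE×1, sCe×1, scE×1, sce×1
SsCcEe×SsCcEe grid (8·8=64): SSCCEE=1 SSCCEe=2 SSCCee=1 SSCcEE=2 SSCcEe=4 SSCcee=2 SSccEE=1 SSccEe=2 SSccee=1 SsCCEE=2 SsCCEe=4 SsCCee=2 SsCcEE=4 SsCcEe=8 SsCcee=4 SsccEE=2 SsccEe=4 Ssccee=2 ssCCEE=1 ssCCEe=2 ssCCee=1 ssCcEE=2 ssCcEe=4 ssCcee=2 ssccEE=1 ssccEe=2 ssccee=1
ssccEE hits 1/64; gcd=1; 1÷1/64÷1 = 1/64

P(ssccEE) = 1/64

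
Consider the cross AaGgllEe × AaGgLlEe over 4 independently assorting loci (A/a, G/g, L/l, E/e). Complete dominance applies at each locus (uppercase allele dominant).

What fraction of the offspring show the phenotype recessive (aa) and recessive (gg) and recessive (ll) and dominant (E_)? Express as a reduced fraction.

P(aa gg ll E_) = 3/128

AaGgllEe gametes: AGlE×2, AGle×2, AglE×2, Agle×2, aGlE×2, aGle×2, aglE×2, agle×2
AaGgLlEe gametes: AGLE×1, AGLe×1, AGlE×1, AGle×1, AgLE×1, AgLe×1, AglE×1, Agle×1, aGLE×1, aGLe×1, aGlE×1, aGle×1, agLE×1, agLe×1, aglE×1, agle×1
AaGgllEe×AaGgLlEe grid (16·16=256): AAGGLlEE=2 AAGGLlEe=4 AAGGLlee=2 AAGGllEE=2 AAGGllEe=4 AAGGllee=2 AAGgLlEE=4 AAGgLlEe=8 AAGgLlee=4 AAGgllEE=4 AAGgllEe=8 AAGgllee=4 AAggLlEE=2 AAggLlEe=4 AAggLlee=2 AAggllEE=2 AAggllEe=4 AAggllee=2 AaGGLlEE=4 AaGGLlEe=8 AaGGLlee=4 AaGGllEE=4 AaGGllEe=8 AaGGllee=4 AaGgLlEE=8 AaGgLlEe=16 AaGgLlee=8 AaGgllEE=8 AaGgllEe=16 AaGgllee=8 AaggLlEE=4 AaggLlEe=8 AaggLlee=4 AaggllEE=4 AaggllEe=8 Aaggllee=4 aaGGLlEE=2 aaGGLlEe=4 aaGGLlee=2 aaGGllEE=2 aaGGllEe=4 aaGGllee=2 aaGgLlEE=4 aaGgLlEe=8 aaGgLlee=4 aaGgllEE=4 aaGgllEe=8 aaGgllee=4 aaggLlEE=2 aaggLlEe=4 aaggLlee=2 aaggllEE=2 aaggllEe=4 aaggllee=2
aa gg ll E_ hits 6/256; gcd=2; 6÷2/256÷2 = 3/128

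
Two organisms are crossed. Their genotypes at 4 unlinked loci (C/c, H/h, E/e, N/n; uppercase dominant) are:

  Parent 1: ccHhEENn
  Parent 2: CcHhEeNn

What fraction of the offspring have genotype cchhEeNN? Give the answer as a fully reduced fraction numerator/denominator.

P(cchhEeNN) = 1/64

ccHhEENn gametes: cHEN×4, cHEn×4, chEN×4, chEn×4
CcHhEeNn gametes: CHEN×1, CHEn×1, CHeN×1, CHen×1, ChEN×1, ChEn×1, CheN×1, Chen×1, cHEN×1, cHEn×1, cHeN×1, cHen×1, chEN×1, chEn×1, cheN×1, chen×1
ccHhEENn×CcHhEeNn grid (16·16=256): CcHHEENN=4 CcHHEENn=8 CcHHEEnn=4 CcHHEeNN=4 CcHHEeNn=8 CcHHEenn=4 CcHhEENN=8 CcHhEENn=16 CcHhEEnn=8 CcHhEeNN=8 CcHhEeNn=16 CcHhEenn=8 CchhEENN=4 CchhEENn=8 CchhEEnn=4 CchhEeNN=4 CchhEeNn=8 CchhEenn=4 ccHHEENN=4 ccHHEENn=8 ccHHEEnn=4 ccHHEeNN=4 ccHHEeNn=8 ccHHEenn=4 ccHhEENN=8 ccHhEENn=16 ccHhEEnn=8 ccHhEeNN=8 ccHhEeNn=16 ccHhEenn=8 cchhEENN=4 cchhEENn=8 cchhEEnn=4 cchhEeNN=4 cchhEeNn=8 cchhEenn=4
cchhEeNN hits 4/256; gcd=4; 4÷4/256÷4 = 1/64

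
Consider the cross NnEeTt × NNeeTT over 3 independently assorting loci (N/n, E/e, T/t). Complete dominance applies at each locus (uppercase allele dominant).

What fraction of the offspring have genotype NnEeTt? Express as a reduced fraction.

P(NnEeTt) = 1/8

NnEeTt gametes: NET×1, NEt×1, NeT×1, Net×1, nET×1, nEt×1, neT×1, net×1
NNeeTT gametes: NeT×8
NnEeTt×NNeeTT grid (8·8=64): NNEeTT=8 NNEeTt=8 NNeeTT=8 NNeeTt=8 NnEeTT=8 NnEeTt=8 NneeTT=8 NneeTt=8
NnEeTt hits 8/64; gcd=8; 8÷8/64÷8 = 1/8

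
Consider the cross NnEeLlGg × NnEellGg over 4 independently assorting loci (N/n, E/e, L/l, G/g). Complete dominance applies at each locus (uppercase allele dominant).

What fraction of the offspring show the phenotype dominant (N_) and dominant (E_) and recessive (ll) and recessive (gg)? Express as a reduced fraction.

P(N_ E_ ll gg) = 9/128

NnEeLlGg gametes: NELG×1, NELg×1, NElG×1, NElg×1, NeLG×1, NeLg×1, NelG×1, Nelg×1, nELG×1, nELg×1, nElG×1, nElg×1, neLG×1, neLg×1, nelG×1, nelg×1
NnEellGg gametes: NElG×2, NElg×2, NelG×2, Nelg×2, nElG×2, nElg×2, nelG×2, nelg×2
NnEeLlGg×NnEellGg grid (16·16=256): NNEELlGG=2 NNEELlGg=4 NNEELlgg=2 NNEEllGG=2 NNEEllGg=4 NNEEllgg=2 NNEeLlGG=4 NNEeLlGg=8 NNEeLlgg=4 NNEellGG=4 NNEellGg=8 NNEellgg=4 NNeeLlGG=2 NNeeLlGg=4 NNeeLlgg=2 NNeellGG=2 NNeellGg=4 NNeellgg=2 NnEELlGG=4 NnEELlGg=8 NnEELlgg=4 NnEEllGG=4 NnEEllGg=8 NnEEllgg=4 NnEeLlGG=8 NnEeLlGg=16 NnEeLlgg=8 NnEellGG=8 NnEellGg=16 NnEellgg=8 NneeLlGG=4 NneeLlGg=8 NneeLlgg=4 NneellGG=4 NneellGg=8 Nneellgg=4 nnEELlGG=2 nnEELlGg=4 nnEELlgg=2 nnEEllGG=2 nnEEllGg=4 nnEEllgg=2 nnEeLlGG=4 nnEeLlGg=8 nnEeLlgg=4 nnEellGG=4 nnEellGg=8 nnEellgg=4 nneeLlGG=2 nneeLlGg=4 nneeLlgg=2 nneellGG=2 nneellGg=4 nneellgg=2
N_ E_ ll gg hits 18/256; gcd=2; 18÷2/256÷2 = 9/128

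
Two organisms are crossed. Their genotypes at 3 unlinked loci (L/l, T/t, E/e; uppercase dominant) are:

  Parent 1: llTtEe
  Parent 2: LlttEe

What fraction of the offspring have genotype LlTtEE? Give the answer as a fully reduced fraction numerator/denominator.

P(LlTtEE) = 1/16

llTtEe gametes: lTE×2, lTe×2, ltE×2, lte×2
LlttEe gametes: LtE×2, Lte×2, ltE×2, lte×2
llTtEe×LlttEe grid (8·8=64): LlTtEE=4 LlTtEe=8 LlTtee=4 LlttEE=4 LlttEe=8 Llttee=4 llTtEE=4 llTtEe=8 llTtee=4 llttEE=4 llttEe=8 llttee=4
LlTtEE hits 4/64; gcd=4; 4÷4/64÷4 = 1/16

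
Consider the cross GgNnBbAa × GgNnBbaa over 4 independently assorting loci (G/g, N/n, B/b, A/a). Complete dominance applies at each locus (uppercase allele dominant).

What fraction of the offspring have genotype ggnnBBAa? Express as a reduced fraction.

GgNnBbAa gametes: GNBA×1, GNBa×1, GNbA×1, GNba×1, GnBA×1, GnBa×1, GnbA×1, Gnba×1, gNBA×1, gNBa×1, gNbA×1, gNba×1, gnBA×1, gnBa×1, gnbA×1, gnba×1
GgNnBbaa gametes: GNBa×2, GNba×2, GnBa×2, Gnba×2, gNBa×2, gNba×2, gnBa×2, gnba×2
GgNnBbAa×GgNnBbaa grid (16·16=256): GGNNBBAa=2 GGNNBBaa=2 GGNNBbAa=4 GGNNBbaa=4 GGNNbbAa=2 GGNNbbaa=2 GGNnBBAa=4 GGNnBBaa=4 GGNnBbAa=8 GGNnBbaa=8 GGNnbbAa=4 GGNnbbaa=4 GGnnBBAa=2 GGnnBBaa=2 GGnnBbAa=4 GGnnBbaa=4 GGnnbbAa=2 GGnnbbaa=2 GgNNBBAa=4 GgNNBBaa=4 GgNNBbAa=8 GgNNBbaa=8 GgNNbbAa=4 GgNNbbaa=4 GgNnBBAa=8 GgNnBBaa=8 GgNnBbAa=16 GgNnBbaa=16 GgNnbbAa=8 GgNnbbaa=8 GgnnBBAa=4 GgnnBBaa=4 GgnnBbAa=8 GgnnBbaa=8 GgnnbbAa=4 Ggnnbbaa=4 ggNNBBAa=2 ggNNBBaa=2 ggNNBbAa=4 ggNNBbaa=4 ggNNbbAa=2 ggNNbbaa=2 ggNnBBAa=4 ggNnBBaa=4 ggNnBbAa=8 ggNnBbaa=8 ggNnbbAa=4 ggNnbbaa=4 ggnnBBAa=2 ggnnBBaa=2 ggnnBbAa=4 ggnnBbaa=4 ggnnbbAa=2 ggnnbbaa=2
ggnnBBAa hits 2/256; gcd=2; 2÷2/256÷2 = 1/128

P(ggnnBBAa) = 1/128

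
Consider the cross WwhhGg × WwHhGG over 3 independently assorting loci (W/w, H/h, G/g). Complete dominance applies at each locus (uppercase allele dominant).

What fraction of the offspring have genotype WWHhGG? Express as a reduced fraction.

WwhhGg gametes: WhG×2, Whg×2, whG×2, whg×2
WwHhGG gametes: WHG×2, WhG×2, wHG×2, whG×2
WwhhGg×WwHhGG grid (8·8=64): WWHhGG=4 WWHhGg=4 WWhhGG=4 WWhhGg=4 WwHhGG=8 WwHhGg=8 WwhhGG=8 WwhhGg=8 wwHhGG=4 wwHhGg=4 wwhhGG=4 wwhhGg=4
WWHhGG hits 4/64; gcd=4; 4÷4/64÷4 = 1/16

P(WWHhGG) = 1/16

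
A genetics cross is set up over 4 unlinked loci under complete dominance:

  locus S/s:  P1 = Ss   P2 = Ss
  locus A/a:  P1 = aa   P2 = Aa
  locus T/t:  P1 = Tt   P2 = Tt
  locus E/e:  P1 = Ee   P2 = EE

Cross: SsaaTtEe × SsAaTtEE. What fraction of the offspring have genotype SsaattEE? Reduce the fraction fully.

P(SsaattEE) = 1/32

SsaaTtEe gametes: SaTE×2, SaTe×2, SatE×2, Sate×2, saTE×2, saTe×2, satE×2, sate×2
SsAaTtEE gametes: SATE×2, SAtE×2, SaTE×2, SatE×2, sATE×2, sAtE×2, saTE×2, satE×2
SsaaTtEe×SsAaTtEE grid (16·16=256): SSAaTTEE=4 SSAaTTEe=4 SSAaTtEE=8 SSAaTtEe=8 SSAattEE=4 SSAattEe=4 SSaaTTEE=4 SSaaTTEe=4 SSaaTtEE=8 SSaaTtEe=8 SSaattEE=4 SSaattEe=4 SsAaTTEE=8 SsAaTTEe=8 SsAaTtEE=16 SsAaTtEe=16 SsAattEE=8 SsAattEe=8 SsaaTTEE=8 SsaaTTEe=8 SsaaTtEE=16 SsaaTtEe=16 SsaattEE=8 SsaattEe=8 ssAaTTEE=4 ssAaTTEe=4 ssAaTtEE=8 ssAaTtEe=8 ssAattEE=4 ssAattEe=4 ssaaTTEE=4 ssaaTTEe=4 ssaaTtEE=8 ssaaTtEe=8 ssaattEE=4 ssaattEe=4
SsaattEE hits 8/256; gcd=8; 8÷8/256÷8 = 1/32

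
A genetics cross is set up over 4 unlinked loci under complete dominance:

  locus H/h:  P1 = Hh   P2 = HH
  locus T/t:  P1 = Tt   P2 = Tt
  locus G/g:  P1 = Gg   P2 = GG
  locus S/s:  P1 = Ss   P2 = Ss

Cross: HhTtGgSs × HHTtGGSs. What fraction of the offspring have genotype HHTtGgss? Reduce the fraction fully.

P(HHTtGgss) = 1/32

HhTtGgSs gametes: HTGS×1, HTGs×1, HTgS×1, HTgs×1, HtGS×1, HtGs×1, HtgS×1, Htgs×1, hTGS×1, hTGs×1, hTgS×1, hTgs×1, htGS×1, htGs×1, htgS×1, htgs×1
HHTtGGSs gametes: HTGS×4, HTGs×4, HtGS×4, HtGs×4
HhTtGgSs×HHTtGGSs grid (16·16=256): HHTTGGSS=4 HHTTGGSs=8 HHTTGGss=4 HHTTGgSS=4 HHTTGgSs=8 HHTTGgss=4 HHTtGGSS=8 HHTtGGSs=16 HHTtGGss=8 HHTtGgSS=8 HHTtGgSs=16 HHTtGgss=8 HHttGGSS=4 HHttGGSs=8 HHttGGss=4 HHttGgSS=4 HHttGgSs=8 HHttGgss=4 HhTTGGSS=4 HhTTGGSs=8 HhTTGGss=4 HhTTGgSS=4 HhTTGgSs=8 HhTTGgss=4 HhTtGGSS=8 HhTtGGSs=16 HhTtGGss=8 HhTtGgSS=8 HhTtGgSs=16 HhTtGgss=8 HhttGGSS=4 HhttGGSs=8 HhttGGss=4 HhttGgSS=4 HhttGgSs=8 HhttGgss=4
HHTtGgss hits 8/256; gcd=8; 8÷8/256÷8 = 1/32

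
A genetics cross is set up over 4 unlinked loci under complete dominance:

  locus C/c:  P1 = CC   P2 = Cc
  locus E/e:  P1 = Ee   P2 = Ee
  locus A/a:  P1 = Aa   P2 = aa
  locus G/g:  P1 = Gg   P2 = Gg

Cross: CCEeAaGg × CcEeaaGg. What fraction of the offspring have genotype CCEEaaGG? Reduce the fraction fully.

P(CCEEaaGG) = 1/64

CCEeAaGg gametes: CEAG×2, CEAg×2, CEaG×2, CEag×2, CeAG×2, CeAg×2, CeaG×2, Ceag×2
CcEeaaGg gametes: CEaG×2, CEag×2, CeaG×2, Ceag×2, cEaG×2, cEag×2, ceaG×2, ceag×2
CCEeAaGg×CcEeaaGg grid (16·16=256): CCEEAaGG=4 CCEEAaGg=8 CCEEAagg=4 CCEEaaGG=4 CCEEaaGg=8 CCEEaagg=4 CCEeAaGG=8 CCEeAaGg=16 CCEeAagg=8 CCEeaaGG=8 CCEeaaGg=16 CCEeaagg=8 CCeeAaGG=4 CCeeAaGg=8 CCeeAagg=4 CCeeaaGG=4 CCeeaaGg=8 CCeeaagg=4 CcEEAaGG=4 CcEEAaGg=8 CcEEAagg=4 CcEEaaGG=4 CcEEaaGg=8 CcEEaagg=4 CcEeAaGG=8 CcEeAaGg=16 CcEeAagg=8 CcEeaaGG=8 CcEeaaGg=16 CcEeaagg=8 CceeAaGG=4 CceeAaGg=8 CceeAagg=4 CceeaaGG=4 CceeaaGg=8 Cceeaagg=4
CCEEaaGG hits 4/256; gcd=4; 4÷4/256÷4 = 1/64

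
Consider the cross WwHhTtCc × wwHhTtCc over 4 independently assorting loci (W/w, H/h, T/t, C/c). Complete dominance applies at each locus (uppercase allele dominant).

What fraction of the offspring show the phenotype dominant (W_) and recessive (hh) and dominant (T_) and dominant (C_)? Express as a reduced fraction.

WwHhTtCc gametes: WHTC×1, WHTc×1, WHtC×1, WHtc×1, WhTC×1, WhTc×1, WhtC×1, Whtc×1, wHTC×1, wHTc×1, wHtC×1, wHtc×1, whTC×1, whTc×1, whtC×1, whtc×1
wwHhTtCc gametes: wHTC×2, wHTc×2, wHtC×2, wHtc×2, whTC×2, whTc×2, whtC×2, whtc×2
WwHhTtCc×wwHhTtCc grid (16·16=256): WwHHTTCC=2 WwHHTTCc=4 WwHHTTcc=2 WwHHTtCC=4 WwHHTtCc=8 WwHHTtcc=4 WwHHttCC=2 WwHHttCc=4 WwHHttcc=2 WwHhTTCC=4 WwHhTTCc=8 WwHhTTcc=4 WwHhTtCC=8 WwHhTtCc=16 WwHhTtcc=8 WwHhttCC=4 WwHhttCc=8 WwHhttcc=4 WwhhTTCC=2 WwhhTTCc=4 WwhhTTcc=2 WwhhTtCC=4 WwhhTtCc=8 WwhhTtcc=4 WwhhttCC=2 WwhhttCc=4 Wwhhttcc=2 wwHHTTCC=2 wwHHTTCc=4 wwHHTTcc=2 wwHHTtCC=4 wwHHTtCc=8 wwHHTtcc=4 wwHHttCC=2 wwHHttCc=4 wwHHttcc=2 wwHhTTCC=4 wwHhTTCc=8 wwHhTTcc=4 wwHhTtCC=8 wwHhTtCc=16 wwHhTtcc=8 wwHhttCC=4 wwHhttCc=8 wwHhttcc=4 wwhhTTCC=2 wwhhTTCc=4 wwhhTTcc=2 wwhhTtCC=4 wwhhTtCc=8 wwhhTtcc=4 wwhhttCC=2 wwhhttCc=4 wwhhttcc=2
W_ hh T_ C_ hits 18/256; gcd=2; 18÷2/256÷2 = 9/128

P(W_ hh T_ C_) = 9/128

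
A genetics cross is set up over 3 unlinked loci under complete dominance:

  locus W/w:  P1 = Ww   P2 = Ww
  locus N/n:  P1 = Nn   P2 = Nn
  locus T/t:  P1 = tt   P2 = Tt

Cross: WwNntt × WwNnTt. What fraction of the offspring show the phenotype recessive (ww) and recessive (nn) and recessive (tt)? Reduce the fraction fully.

P(ww nn tt) = 1/32

WwNntt gametes: WNt×2, Wnt×2, wNt×2, wnt×2
WwNnTt gametes: WNT×1, WNt×1, WnT×1, Wnt×1, wNT×1, wNt×1, wnT×1, wnt×1
WwNntt×WwNnTt grid (8·8=64): WWNNTt=2 WWNNtt=2 WWNnTt=4 WWNntt=4 WWnnTt=2 WWnntt=2 WwNNTt=4 WwNNtt=4 WwNnTt=8 WwNntt=8 WwnnTt=4 Wwnntt=4 wwNNTt=2 wwNNtt=2 wwNnTt=4 wwNntt=4 wwnnTt=2 wwnntt=2
ww nn tt hits 2/64; gcd=2; 2÷2/64÷2 = 1/32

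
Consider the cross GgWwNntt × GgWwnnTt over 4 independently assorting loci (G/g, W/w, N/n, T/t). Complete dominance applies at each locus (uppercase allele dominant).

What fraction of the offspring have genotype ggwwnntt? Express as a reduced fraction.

GgWwNntt gametes: GWNt×2, GWnt×2, GwNt×2, Gwnt×2, gWNt×2, gWnt×2, gwNt×2, gwnt×2
GgWwnnTt gametes: GWnT×2, GWnt×2, GwnT×2, Gwnt×2, gWnT×2, gWnt×2, gwnT×2, gwnt×2
GgWwNntt×GgWwnnTt grid (16·16=256): GGWWNnTt=4 GGWWNntt=4 GGWWnnTt=4 GGWWnntt=4 GGWwNnTt=8 GGWwNntt=8 GGWwnnTt=8 GGWwnntt=8 GGwwNnTt=4 GGwwNntt=4 GGwwnnTt=4 GGwwnntt=4 GgWWNnTt=8 GgWWNntt=8 GgWWnnTt=8 GgWWnntt=8 GgWwNnTt=16 GgWwNntt=16 GgWwnnTt=16 GgWwnntt=16 GgwwNnTt=8 GgwwNntt=8 GgwwnnTt=8 Ggwwnntt=8 ggWWNnTt=4 ggWWNntt=4 ggWWnnTt=4 ggWWnntt=4 ggWwNnTt=8 ggWwNntt=8 ggWwnnTt=8 ggWwnntt=8 ggwwNnTt=4 ggwwNntt=4 ggwwnnTt=4 ggwwnntt=4
ggwwnntt hits 4/256; gcd=4; 4÷4/256÷4 = 1/64

P(ggwwnntt) = 1/64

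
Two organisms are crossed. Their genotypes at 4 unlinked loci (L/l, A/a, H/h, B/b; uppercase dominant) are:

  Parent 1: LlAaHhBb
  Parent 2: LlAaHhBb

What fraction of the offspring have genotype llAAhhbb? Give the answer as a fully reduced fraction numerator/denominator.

P(llAAhhbb) = 1/256

LlAaHhBb gametes: LAHB×1, LAHb×1, LAhB×1, LAhb×1, LaHB×1, LaHb×1, LahB×1, Lahb×1, lAHB×1, lAHb×1, lAhB×1, lAhb×1, laHB×1, laHb×1, lahB×1, lahb×1
LlAaHhBb gametes: LAHB×1, LAHb×1, LAhB×1, LAhb×1, LaHB×1, LaHb×1, LahB×1, Lahb×1, lAHB×1, lAHb×1, lAhB×1, lAhb×1, laHB×1, laHb×1, lahB×1, lahb×1
LlAaHhBb×LlAaHhBb grid (16·16=256): LLAAHHBB=1 LLAAHHBb=2 LLAAHHbb=1 LLAAHhBB=2 LLAAHhBb=4 LLAAHhbb=2 LLAAhhBB=1 LLAAhhBb=2 LLAAhhbb=1 LLAaHHBB=2 LLAaHHBb=4 LLAaHHbb=2 LLAaHhBB=4 LLAaHhBb=8 LLAaHhbb=4 LLAahhBB=2 LLAahhBb=4 LLAahhbb=2 LLaaHHBB=1 LLaaHHBb=2 LLaaHHbb=1 LLaaHhBB=2 LLaaHhBb=4 LLaaHhbb=2 LLaahhBB=1 LLaahhBb=2 LLaahhbb=1 LlAAHHBB=2 LlAAHHBb=4 LlAAHHbb=2 LlAAHhBB=4 LlAAHhBb=8 LlAAHhbb=4 LlAAhhBB=2 LlAAhhBb=4 LlAAhhbb=2 LlAaHHBB=4 LlAaHHBb=8 LlAaHHbb=4 LlAaHhBB=8 LlAaHhBb=16 LlAaHhbb=8 LlAahhBB=4 LlAahhBb=8 LlAahhbb=4 LlaaHHBB=2 LlaaHHBb=4 LlaaHHbb=2 LlaaHhBB=4 LlaaHhBb=8 LlaaHhbb=4 LlaahhBB=2 LlaahhBb=4 Llaahhbb=2 llAAHHBB=1 llAAHHBb=2 llAAHHbb=1 llAAHhBB=2 llAAHhBb=4 llAAHhbb=2 llAAhhBB=1 llAAhhBb=2 llAAhhbb=1 llAaHHBB=2 llAaHHBb=4 llAaHHbb=2 llAaHhBB=4 llAaHhBb=8 llAaHhbb=4 llAahhBB=2 llAahhBb=4 llAahhbb=2 llaaHHBB=1 llaaHHBb=2 llaaHHbb=1 llaaHhBB=2 llaaHhBb=4 llaaHhbb=2 llaahhBB=1 llaahhBb=2 llaahhbb=1
llAAhhbb hits 1/256; gcd=1; 1÷1/256÷1 = 1/256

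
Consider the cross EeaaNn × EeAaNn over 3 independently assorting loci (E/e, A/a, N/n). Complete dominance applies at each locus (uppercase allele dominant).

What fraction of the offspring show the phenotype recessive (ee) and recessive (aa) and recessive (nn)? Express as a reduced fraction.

P(ee aa nn) = 1/32

EeaaNn gametes: EaN×2, Ean×2, eaN×2, ean×2
EeAaNn gametes: EAN×1, EAn×1, EaN×1, Ean×1, eAN×1, eAn×1, eaN×1, ean×1
EeaaNn×EeAaNn grid (8·8=64): EEAaNN=2 EEAaNn=4 EEAann=2 EEaaNN=2 EEaaNn=4 EEaann=2 EeAaNN=4 EeAaNn=8 EeAann=4 EeaaNN=4 EeaaNn=8 Eeaann=4 eeAaNN=2 eeAaNn=4 eeAann=2 eeaaNN=2 eeaaNn=4 eeaann=2
ee aa nn hits 2/64; gcd=2; 2÷2/64÷2 = 1/32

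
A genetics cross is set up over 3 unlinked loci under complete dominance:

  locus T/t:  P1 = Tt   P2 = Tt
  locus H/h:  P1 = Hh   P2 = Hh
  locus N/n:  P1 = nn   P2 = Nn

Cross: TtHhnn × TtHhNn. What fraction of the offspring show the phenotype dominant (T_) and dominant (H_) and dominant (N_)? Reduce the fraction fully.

TtHhnn gametes: THn×2, Thn×2, tHn×2, thn×2
TtHhNn gametes: THN×1, THn×1, ThN×1, Thn×1, tHN×1, tHn×1, thN×1, thn×1
TtHhnn×TtHhNn grid (8·8=64): TTHHNn=2 TTHHnn=2 TTHhNn=4 TTHhnn=4 TThhNn=2 TThhnn=2 TtHHNn=4 TtHHnn=4 TtHhNn=8 TtHhnn=8 TthhNn=4 Tthhnn=4 ttHHNn=2 ttHHnn=2 ttHhNn=4 ttHhnn=4 tthhNn=2 tthhnn=2
T_ H_ N_ hits 18/64; gcd=2; 18÷2/64÷2 = 9/32

P(T_ H_ N_) = 9/32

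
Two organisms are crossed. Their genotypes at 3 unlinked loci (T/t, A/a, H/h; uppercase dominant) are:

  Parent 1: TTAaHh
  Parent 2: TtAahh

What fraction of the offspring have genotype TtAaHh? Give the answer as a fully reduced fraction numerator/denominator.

TTAaHh gametes: TAH×2, TAh×2, TaH×2, Tah×2
TtAahh gametes: TAh×2, Tah×2, tAh×2, tah×2
TTAaHh×TtAahh grid (8·8=64): TTAAHh=4 TTAAhh=4 TTAaHh=8 TTAahh=8 TTaaHh=4 TTaahh=4 TtAAHh=4 TtAAhh=4 TtAaHh=8 TtAahh=8 TtaaHh=4 Ttaahh=4
TtAaHh hits 8/64; gcd=8; 8÷8/64÷8 = 1/8

P(TtAaHh) = 1/8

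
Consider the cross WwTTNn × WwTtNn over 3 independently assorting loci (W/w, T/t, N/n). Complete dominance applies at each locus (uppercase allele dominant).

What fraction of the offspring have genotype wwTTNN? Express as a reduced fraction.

P(wwTTNN) = 1/32

WwTTNn gametes: WTN×2, WTn×2, wTN×2, wTn×2
WwTtNn gametes: WTN×1, WTn×1, WtN×1, Wtn×1, wTN×1, wTn×1, wtN×1, wtn×1
WwTTNn×WwTtNn grid (8·8=64): WWTTNN=2 WWTTNn=4 WWTTnn=2 WWTtNN=2 WWTtNn=4 WWTtnn=2 WwTTNN=4 WwTTNn=8 WwTTnn=4 WwTtNN=4 WwTtNn=8 WwTtnn=4 wwTTNN=2 wwTTNn=4 wwTTnn=2 wwTtNN=2 wwTtNn=4 wwTtnn=2
wwTTNN hits 2/64; gcd=2; 2÷2/64÷2 = 1/32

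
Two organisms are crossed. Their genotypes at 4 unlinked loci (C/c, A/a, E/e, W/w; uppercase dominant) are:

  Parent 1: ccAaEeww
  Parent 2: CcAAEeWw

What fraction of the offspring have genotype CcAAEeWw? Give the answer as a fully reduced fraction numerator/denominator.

P(CcAAEeWw) = 1/16

ccAaEeww gametes: cAEw×4, cAew×4, caEw×4, caew×4
CcAAEeWw gametes: CAEW×2, CAEw×2, CAeW×2, CAew×2, cAEW×2, cAEw×2, cAeW×2, cAew×2
ccAaEeww×CcAAEeWw grid (16·16=256): CcAAEEWw=8 CcAAEEww=8 CcAAEeWw=16 CcAAEeww=16 CcAAeeWw=8 CcAAeeww=8 CcAaEEWw=8 CcAaEEww=8 CcAaEeWw=16 CcAaEeww=16 CcAaeeWw=8 CcAaeeww=8 ccAAEEWw=8 ccAAEEww=8 ccAAEeWw=16 ccAAEeww=16 ccAAeeWw=8 ccAAeeww=8 ccAaEEWw=8 ccAaEEww=8 ccAaEeWw=16 ccAaEeww=16 ccAaeeWw=8 ccAaeeww=8
CcAAEeWw hits 16/256; gcd=16; 16÷16/256÷16 = 1/16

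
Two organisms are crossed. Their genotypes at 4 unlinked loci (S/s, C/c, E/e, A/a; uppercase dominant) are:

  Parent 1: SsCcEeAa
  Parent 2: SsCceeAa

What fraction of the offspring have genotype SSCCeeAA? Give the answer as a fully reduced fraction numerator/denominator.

P(SSCCeeAA) = 1/128

SsCcEeAa gametes: SCEA×1, SCEa×1, SCeA×1, SCea×1, ScEA×1, ScEa×1, SceA×1, Scea×1, sCEA×1, sCEa×1, sCeA×1, sCea×1, scEA×1, scEa×1, sceA×1, scea×1
SsCceeAa gametes: SCeA×2, SCea×2, SceA×2, Scea×2, sCeA×2, sCea×2, sceA×2, scea×2
SsCcEeAa×SsCceeAa grid (16·16=256): SSCCEeAA=2 SSCCEeAa=4 SSCCEeaa=2 SSCCeeAA=2 SSCCeeAa=4 SSCCeeaa=2 SSCcEeAA=4 SSCcEeAa=8 SSCcEeaa=4 SSCceeAA=4 SSCceeAa=8 SSCceeaa=4 SSccEeAA=2 SSccEeAa=4 SSccEeaa=2 SScceeAA=2 SScceeAa=4 SScceeaa=2 SsCCEeAA=4 SsCCEeAa=8 SsCCEeaa=4 SsCCeeAA=4 SsCCeeAa=8 SsCCeeaa=4 SsCcEeAA=8 SsCcEeAa=16 SsCcEeaa=8 SsCceeAA=8 SsCceeAa=16 SsCceeaa=8 SsccEeAA=4 SsccEeAa=8 SsccEeaa=4 SscceeAA=4 SscceeAa=8 Sscceeaa=4 ssCCEeAA=2 ssCCEeAa=4 ssCCEeaa=2 ssCCeeAA=2 ssCCeeAa=4 ssCCeeaa=2 ssCcEeAA=4 ssCcEeAa=8 ssCcEeaa=4 ssCceeAA=4 ssCceeAa=8 ssCceeaa=4 ssccEeAA=2 ssccEeAa=4 ssccEeaa=2 sscceeAA=2 sscceeAa=4 sscceeaa=2
SSCCeeAA hits 2/256; gcd=2; 2÷2/256÷2 = 1/128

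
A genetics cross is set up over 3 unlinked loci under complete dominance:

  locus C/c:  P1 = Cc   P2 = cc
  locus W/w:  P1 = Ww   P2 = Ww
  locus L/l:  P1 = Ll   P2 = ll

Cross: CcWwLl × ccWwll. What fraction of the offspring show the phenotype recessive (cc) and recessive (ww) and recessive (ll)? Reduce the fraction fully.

P(cc ww ll) = 1/16

CcWwLl gametes: CWL×1, CWl×1, CwL×1, Cwl×1, cWL×1, cWl×1, cwL×1, cwl×1
ccWwll gametes: cWl×4, cwl×4
CcWwLl×ccWwll grid (8·8=64): CcWWLl=4 CcWWll=4 CcWwLl=8 CcWwll=8 CcwwLl=4 Ccwwll=4 ccWWLl=4 ccWWll=4 ccWwLl=8 ccWwll=8 ccwwLl=4 ccwwll=4
cc ww ll hits 4/64; gcd=4; 4÷4/64÷4 = 1/16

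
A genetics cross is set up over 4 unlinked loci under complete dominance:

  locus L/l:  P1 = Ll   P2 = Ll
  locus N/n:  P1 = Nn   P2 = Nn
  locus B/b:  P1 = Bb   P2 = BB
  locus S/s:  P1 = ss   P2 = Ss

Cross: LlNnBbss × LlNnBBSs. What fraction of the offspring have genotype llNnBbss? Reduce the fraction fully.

P(llNnBbss) = 1/32

LlNnBbss gametes: LNBs×2, LNbs×2, LnBs×2, Lnbs×2, lNBs×2, lNbs×2, lnBs×2, lnbs×2
LlNnBBSs gametes: LNBS×2, LNBs×2, LnBS×2, LnBs×2, lNBS×2, lNBs×2, lnBS×2, lnBs×2
LlNnBbss×LlNnBBSs grid (16·16=256): LLNNBBSs=4 LLNNBBss=4 LLNNBbSs=4 LLNNBbss=4 LLNnBBSs=8 LLNnBBss=8 LLNnBbSs=8 LLNnBbss=8 LLnnBBSs=4 LLnnBBss=4 LLnnBbSs=4 LLnnBbss=4 LlNNBBSs=8 LlNNBBss=8 LlNNBbSs=8 LlNNBbss=8 LlNnBBSs=16 LlNnBBss=16 LlNnBbSs=16 LlNnBbss=16 LlnnBBSs=8 LlnnBBss=8 LlnnBbSs=8 LlnnBbss=8 llNNBBSs=4 llNNBBss=4 llNNBbSs=4 llNNBbss=4 llNnBBSs=8 llNnBBss=8 llNnBbSs=8 llNnBbss=8 llnnBBSs=4 llnnBBss=4 llnnBbSs=4 llnnBbss=4
llNnBbss hits 8/256; gcd=8; 8÷8/256÷8 = 1/32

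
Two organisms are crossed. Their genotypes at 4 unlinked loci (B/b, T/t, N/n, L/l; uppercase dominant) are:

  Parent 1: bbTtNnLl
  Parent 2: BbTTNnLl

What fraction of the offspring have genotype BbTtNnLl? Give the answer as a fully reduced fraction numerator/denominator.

P(BbTtNnLl) = 1/16

bbTtNnLl gametes: bTNL×2, bTNl×2, bTnL×2, bTnl×2, btNL×2, btNl×2, btnL×2, btnl×2
BbTTNnLl gametes: BTNL×2, BTNl×2, BTnL×2, BTnl×2, bTNL×2, bTNl×2, bTnL×2, bTnl×2
bbTtNnLl×BbTTNnLl grid (16·16=256): BbTTNNLL=4 BbTTNNLl=8 BbTTNNll=4 BbTTNnLL=8 BbTTNnLl=16 BbTTNnll=8 BbTTnnLL=4 BbTTnnLl=8 BbTTnnll=4 BbTtNNLL=4 BbTtNNLl=8 BbTtNNll=4 BbTtNnLL=8 BbTtNnLl=16 BbTtNnll=8 BbTtnnLL=4 BbTtnnLl=8 BbTtnnll=4 bbTTNNLL=4 bbTTNNLl=8 bbTTNNll=4 bbTTNnLL=8 bbTTNnLl=16 bbTTNnll=8 bbTTnnLL=4 bbTTnnLl=8 bbTTnnll=4 bbTtNNLL=4 bbTtNNLl=8 bbTtNNll=4 bbTtNnLL=8 bbTtNnLl=16 bbTtNnll=8 bbTtnnLL=4 bbTtnnLl=8 bbTtnnll=4
BbTtNnLl hits 16/256; gcd=16; 16÷16/256÷16 = 1/16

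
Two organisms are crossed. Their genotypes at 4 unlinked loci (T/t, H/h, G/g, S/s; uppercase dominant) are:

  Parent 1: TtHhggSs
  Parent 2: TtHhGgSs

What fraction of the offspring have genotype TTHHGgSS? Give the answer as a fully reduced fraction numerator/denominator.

P(TTHHGgSS) = 1/128

TtHhggSs gametes: THgS×2, THgs×2, ThgS×2, Thgs×2, tHgS×2, tHgs×2, thgS×2, thgs×2
TtHhGgSs gametes: THGS×1, THGs×1, THgS×1, THgs×1, ThGS×1, ThGs×1, ThgS×1, Thgs×1, tHGS×1, tHGs×1, tHgS×1, tHgs×1, thGS×1, thGs×1, thgS×1, thgs×1
TtHhggSs×TtHhGgSs grid (16·16=256): TTHHGgSS=2 TTHHGgSs=4 TTHHGgss=2 TTHHggSS=2 TTHHggSs=4 TTHHggss=2 TTHhGgSS=4 TTHhGgSs=8 TTHhGgss=4 TTHhggSS=4 TTHhggSs=8 TTHhggss=4 TThhGgSS=2 TThhGgSs=4 TThhGgss=2 TThhggSS=2 TThhggSs=4 TThhggss=2 TtHHGgSS=4 TtHHGgSs=8 TtHHGgss=4 TtHHggSS=4 TtHHggSs=8 TtHHggss=4 TtHhGgSS=8 TtHhGgSs=16 TtHhGgss=8 TtHhggSS=8 TtHhggSs=16 TtHhggss=8 TthhGgSS=4 TthhGgSs=8 TthhGgss=4 TthhggSS=4 TthhggSs=8 Tthhggss=4 ttHHGgSS=2 ttHHGgSs=4 ttHHGgss=2 ttHHggSS=2 ttHHggSs=4 ttHHggss=2 ttHhGgSS=4 ttHhGgSs=8 ttHhGgss=4 ttHhggSS=4 ttHhggSs=8 ttHhggss=4 tthhGgSS=2 tthhGgSs=4 tthhGgss=2 tthhggSS=2 tthhggSs=4 tthhggss=2
TTHHGgSS hits 2/256; gcd=2; 2÷2/256÷2 = 1/128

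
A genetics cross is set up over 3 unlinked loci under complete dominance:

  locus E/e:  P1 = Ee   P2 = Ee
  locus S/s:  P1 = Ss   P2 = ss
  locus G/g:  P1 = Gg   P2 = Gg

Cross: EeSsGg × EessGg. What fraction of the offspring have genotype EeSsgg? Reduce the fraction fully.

EeSsGg gametes: ESG×1, ESg×1, EsG×1, Esg×1, eSG×1, eSg×1, esG×1, esg×1
EessGg gametes: EsG×2, Esg×2, esG×2, esg×2
EeSsGg×EessGg grid (8·8=64): EESsGG=2 EESsGg=4 EESsgg=2 EEssGG=2 EEssGg=4 EEssgg=2 EeSsGG=4 EeSsGg=8 EeSsgg=4 EessGG=4 EessGg=8 Eessgg=4 eeSsGG=2 eeSsGg=4 eeSsgg=2 eessGG=2 eessGg=4 eessgg=2
EeSsgg hits 4/64; gcd=4; 4÷4/64÷4 = 1/16

P(EeSsgg) = 1/16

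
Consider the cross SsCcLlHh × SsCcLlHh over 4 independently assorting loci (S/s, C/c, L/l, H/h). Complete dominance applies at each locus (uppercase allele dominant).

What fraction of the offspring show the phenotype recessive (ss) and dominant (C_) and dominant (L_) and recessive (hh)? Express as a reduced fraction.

SsCcLlHh gametes: SCLH×1, SCLh×1, SClH×1, SClh×1, ScLH×1, ScLh×1, SclH×1, Sclh×1, sCLH×1, sCLh×1, sClH×1, sClh×1, scLH×1, scLh×1, sclH×1, sclh×1
SsCcLlHh gametes: SCLH×1, SCLh×1, SClH×1, SClh×1, ScLH×1, ScLh×1, SclH×1, Sclh×1, sCLH×1, sCLh×1, sClH×1, sClh×1, scLH×1, scLh×1, sclH×1, sclh×1
SsCcLlHh×SsCcLlHh grid (16·16=256): SSCCLLHH=1 SSCCLLHh=2 SSCCLLhh=1 SSCCLlHH=2 SSCCLlHh=4 SSCCLlhh=2 SSCCllHH=1 SSCCllHh=2 SSCCllhh=1 SSCcLLHH=2 SSCcLLHh=4 SSCcLLhh=2 SSCcLlHH=4 SSCcLlHh=8 SSCcLlhh=4 SSCcllHH=2 SSCcllHh=4 SSCcllhh=2 SSccLLHH=1 SSccLLHh=2 SSccLLhh=1 SSccLlHH=2 SSccLlHh=4 SSccLlhh=2 SSccllHH=1 SSccllHh=2 SSccllhh=1 SsCCLLHH=2 SsCCLLHh=4 SsCCLLhh=2 SsCCLlHH=4 SsCCLlHh=8 SsCCLlhh=4 SsCCllHH=2 SsCCllHh=4 SsCCllhh=2 SsCcLLHH=4 SsCcLLHh=8 SsCcLLhh=4 SsCcLlHH=8 SsCcLlHh=16 SsCcLlhh=8 SsCcllHH=4 SsCcllHh=8 SsCcllhh=4 SsccLLHH=2 SsccLLHh=4 SsccLLhh=2 SsccLlHH=4 SsccLlHh=8 SsccLlhh=4 SsccllHH=2 SsccllHh=4 Ssccllhh=2 ssCCLLHH=1 ssCCLLHh=2 ssCCLLhh=1 ssCCLlHH=2 ssCCLlHh=4 ssCCLlhh=2 ssCCllHH=1 ssCCllHh=2 ssCCllhh=1 ssCcLLHH=2 ssCcLLHh=4 ssCcLLhh=2 ssCcLlHH=4 ssCcLlHh=8 ssCcLlhh=4 ssCcllHH=2 ssCcllHh=4 ssCcllhh=2 ssccLLHH=1 ssccLLHh=2 ssccLLhh=1 ssccLlHH=2 ssccLlHh=4 ssccLlhh=2 ssccllHH=1 ssccllHh=2 ssccllhh=1
ss C_ L_ hh hits 9/256; gcd=1; 9÷1/256÷1 = 9/256

P(ss C_ L_ hh) = 9/256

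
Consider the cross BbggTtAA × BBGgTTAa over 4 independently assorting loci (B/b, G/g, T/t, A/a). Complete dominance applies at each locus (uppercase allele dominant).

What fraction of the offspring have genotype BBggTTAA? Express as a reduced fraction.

P(BBggTTAA) = 1/16

BbggTtAA gametes: BgTA×4, BgtA×4, bgTA×4, bgtA×4
BBGgTTAa gametes: BGTA×4, BGTa×4, BgTA×4, BgTa×4
BbggTtAA×BBGgTTAa grid (16·16=256): BBGgTTAA=16 BBGgTTAa=16 BBGgTtAA=16 BBGgTtAa=16 BBggTTAA=16 BBggTTAa=16 BBggTtAA=16 BBggTtAa=16 BbGgTTAA=16 BbGgTTAa=16 BbGgTtAA=16 BbGgTtAa=16 BbggTTAA=16 BbggTTAa=16 BbggTtAA=16 BbggTtAa=16
BBggTTAA hits 16/256; gcd=16; 16÷16/256÷16 = 1/16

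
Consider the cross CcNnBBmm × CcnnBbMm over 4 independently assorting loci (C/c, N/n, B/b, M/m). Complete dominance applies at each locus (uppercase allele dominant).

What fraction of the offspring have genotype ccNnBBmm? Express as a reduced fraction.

P(ccNnBBmm) = 1/32

CcNnBBmm gametes: CNBm×4, CnBm×4, cNBm×4, cnBm×4
CcnnBbMm gametes: CnBM×2, CnBm×2, CnbM×2, Cnbm×2, cnBM×2, cnBm×2, cnbM×2, cnbm×2
CcNnBBmm×CcnnBbMm grid (16·16=256): CCNnBBMm=8 CCNnBBmm=8 CCNnBbMm=8 CCNnBbmm=8 CCnnBBMm=8 CCnnBBmm=8 CCnnBbMm=8 CCnnBbmm=8 CcNnBBMm=16 CcNnBBmm=16 CcNnBbMm=16 CcNnBbmm=16 CcnnBBMm=16 CcnnBBmm=16 CcnnBbMm=16 CcnnBbmm=16 ccNnBBMm=8 ccNnBBmm=8 ccNnBbMm=8 ccNnBbmm=8 ccnnBBMm=8 ccnnBBmm=8 ccnnBbMm=8 ccnnBbmm=8
ccNnBBmm hits 8/256; gcd=8; 8÷8/256÷8 = 1/32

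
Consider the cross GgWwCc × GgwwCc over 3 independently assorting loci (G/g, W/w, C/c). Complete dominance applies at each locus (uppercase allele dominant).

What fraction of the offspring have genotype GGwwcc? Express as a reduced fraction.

P(GGwwcc) = 1/32

GgWwCc gametes: GWC×1, GWc×1, GwC×1, Gwc×1, gWC×1, gWc×1, gwC×1, gwc×1
GgwwCc gametes: GwC×2, Gwc×2, gwC×2, gwc×2
GgWwCc×GgwwCc grid (8·8=64): GGWwCC=2 GGWwCc=4 GGWwcc=2 GGwwCC=2 GGwwCc=4 GGwwcc=2 GgWwCC=4 GgWwCc=8 GgWwcc=4 GgwwCC=4 GgwwCc=8 Ggwwcc=4 ggWwCC=2 ggWwCc=4 ggWwcc=2 ggwwCC=2 ggwwCc=4 ggwwcc=2
GGwwcc hits 2/64; gcd=2; 2÷2/64÷2 = 1/32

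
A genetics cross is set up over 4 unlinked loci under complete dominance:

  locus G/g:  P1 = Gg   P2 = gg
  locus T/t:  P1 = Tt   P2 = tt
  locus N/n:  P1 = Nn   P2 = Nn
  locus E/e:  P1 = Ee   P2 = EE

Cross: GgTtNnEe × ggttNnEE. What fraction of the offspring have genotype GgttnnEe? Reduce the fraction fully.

P(GgttnnEe) = 1/32

GgTtNnEe gametes: GTNE×1, GTNe×1, GTnE×1, GTne×1, GtNE×1, GtNe×1, GtnE×1, Gtne×1, gTNE×1, gTNe×1, gTnE×1, gTne×1, gtNE×1, gtNe×1, gtnE×1, gtne×1
ggttNnEE gametes: gtNE×8, gtnE×8
GgTtNnEe×ggttNnEE grid (16·16=256): GgTtNNEE=8 GgTtNNEe=8 GgTtNnEE=16 GgTtNnEe=16 GgTtnnEE=8 GgTtnnEe=8 GgttNNEE=8 GgttNNEe=8 GgttNnEE=16 GgttNnEe=16 GgttnnEE=8 GgttnnEe=8 ggTtNNEE=8 ggTtNNEe=8 ggTtNnEE=16 ggTtNnEe=16 ggTtnnEE=8 ggTtnnEe=8 ggttNNEE=8 ggttNNEe=8 ggttNnEE=16 ggttNnEe=16 ggttnnEE=8 ggttnnEe=8
GgttnnEe hits 8/256; gcd=8; 8÷8/256÷8 = 1/32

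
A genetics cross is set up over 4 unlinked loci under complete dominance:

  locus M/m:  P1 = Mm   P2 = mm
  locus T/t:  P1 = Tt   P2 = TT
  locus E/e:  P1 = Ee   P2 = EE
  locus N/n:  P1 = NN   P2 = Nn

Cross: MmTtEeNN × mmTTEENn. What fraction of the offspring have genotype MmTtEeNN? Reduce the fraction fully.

MmTtEeNN gametes: MTEN×2, MTeN×2, MtEN×2, MteN×2, mTEN×2, mTeN×2, mtEN×2, mteN×2
mmTTEENn gametes: mTEN×8, mTEn×8
MmTtEeNN×mmTTEENn grid (16·16=256): MmTTEENN=16 MmTTEENn=16 MmTTEeNN=16 MmTTEeNn=16 MmTtEENN=16 MmTtEENn=16 MmTtEeNN=16 MmTtEeNn=16 mmTTEENN=16 mmTTEENn=16 mmTTEeNN=16 mmTTEeNn=16 mmTtEENN=16 mmTtEENn=16 mmTtEeNN=16 mmTtEeNn=16
MmTtEeNN hits 16/256; gcd=16; 16÷16/256÷16 = 1/16

P(MmTtEeNN) = 1/16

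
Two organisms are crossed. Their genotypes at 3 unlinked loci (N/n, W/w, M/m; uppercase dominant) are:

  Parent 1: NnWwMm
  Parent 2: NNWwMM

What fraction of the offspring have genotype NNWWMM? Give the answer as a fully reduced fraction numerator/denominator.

P(NNWWMM) = 1/16

NnWwMm gametes: NWM×1, NWm×1, NwM×1, Nwm×1, nWM×1, nWm×1, nwM×1, nwm×1
NNWwMM gametes: NWM×4, NwM×4
NnWwMm×NNWwMM grid (8·8=64): NNWWMM=4 NNWWMm=4 NNWwMM=8 NNWwMm=8 NNwwMM=4 NNwwMm=4 NnWWMM=4 NnWWMm=4 NnWwMM=8 NnWwMm=8 NnwwMM=4 NnwwMm=4
NNWWMM hits 4/64; gcd=4; 4÷4/64÷4 = 1/16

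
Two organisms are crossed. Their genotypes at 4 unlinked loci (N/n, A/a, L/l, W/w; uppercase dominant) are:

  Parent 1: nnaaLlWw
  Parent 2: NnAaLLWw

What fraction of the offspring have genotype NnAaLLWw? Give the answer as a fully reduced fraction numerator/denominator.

nnaaLlWw gametes: naLW×4, naLw×4, nalW×4, nalw×4
NnAaLLWw gametes: NALW×2, NALw×2, NaLW×2, NaLw×2, nALW×2, nALw×2, naLW×2, naLw×2
nnaaLlWw×NnAaLLWw grid (16·16=256): NnAaLLWW=8 NnAaLLWw=16 NnAaLLww=8 NnAaLlWW=8 NnAaLlWw=16 NnAaLlww=8 NnaaLLWW=8 NnaaLLWw=16 NnaaLLww=8 NnaaLlWW=8 NnaaLlWw=16 NnaaLlww=8 nnAaLLWW=8 nnAaLLWw=16 nnAaLLww=8 nnAaLlWW=8 nnAaLlWw=16 nnAaLlww=8 nnaaLLWW=8 nnaaLLWw=16 nnaaLLww=8 nnaaLlWW=8 nnaaLlWw=16 nnaaLlww=8
NnAaLLWw hits 16/256; gcd=16; 16÷16/256÷16 = 1/16

P(NnAaLLWw) = 1/16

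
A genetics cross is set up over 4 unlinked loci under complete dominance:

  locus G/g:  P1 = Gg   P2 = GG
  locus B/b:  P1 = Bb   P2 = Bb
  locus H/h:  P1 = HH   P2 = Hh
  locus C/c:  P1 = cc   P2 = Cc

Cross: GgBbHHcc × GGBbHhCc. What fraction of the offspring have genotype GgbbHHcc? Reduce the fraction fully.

GgBbHHcc gametes: GBHc×4, GbHc×4, gBHc×4, gbHc×4
GGBbHhCc gametes: GBHC×2, GBHc×2, GBhC×2, GBhc×2, GbHC×2, GbHc×2, GbhC×2, Gbhc×2
GgBbHHcc×GGBbHhCc grid (16·16=256): GGBBHHCc=8 GGBBHHcc=8 GGBBHhCc=8 GGBBHhcc=8 GGBbHHCc=16 GGBbHHcc=16 GGBbHhCc=16 GGBbHhcc=16 GGbbHHCc=8 GGbbHHcc=8 GGbbHhCc=8 GGbbHhcc=8 GgBBHHCc=8 GgBBHHcc=8 GgBBHhCc=8 GgBBHhcc=8 GgBbHHCc=16 GgBbHHcc=16 GgBbHhCc=16 GgBbHhcc=16 GgbbHHCc=8 GgbbHHcc=8 GgbbHhCc=8 GgbbHhcc=8
GgbbHHcc hits 8/256; gcd=8; 8÷8/256÷8 = 1/32

P(GgbbHHcc) = 1/32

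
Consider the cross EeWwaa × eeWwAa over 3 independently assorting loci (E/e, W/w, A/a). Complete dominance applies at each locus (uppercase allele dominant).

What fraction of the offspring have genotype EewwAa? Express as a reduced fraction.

EeWwaa gametes: EWa×2, Ewa×2, eWa×2, ewa×2
eeWwAa gametes: eWA×2, eWa×2, ewA×2, ewa×2
EeWwaa×eeWwAa grid (8·8=64): EeWWAa=4 EeWWaa=4 EeWwAa=8 EeWwaa=8 EewwAa=4 Eewwaa=4 eeWWAa=4 eeWWaa=4 eeWwAa=8 eeWwaa=8 eewwAa=4 eewwaa=4
EewwAa hits 4/64; gcd=4; 4÷4/64÷4 = 1/16

P(EewwAa) = 1/16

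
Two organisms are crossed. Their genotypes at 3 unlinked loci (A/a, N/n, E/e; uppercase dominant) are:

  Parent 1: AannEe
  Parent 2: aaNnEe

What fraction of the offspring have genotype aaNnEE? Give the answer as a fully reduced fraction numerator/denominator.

P(aaNnEE) = 1/16

AannEe gametes: AnE×2, Ane×2, anE×2, ane×2
aaNnEe gametes: aNE×2, aNe×2, anE×2, ane×2
AannEe×aaNnEe grid (8·8=64): AaNnEE=4 AaNnEe=8 AaNnee=4 AannEE=4 AannEe=8 Aannee=4 aaNnEE=4 aaNnEe=8 aaNnee=4 aannEE=4 aannEe=8 aannee=4
aaNnEE hits 4/64; gcd=4; 4÷4/64÷4 = 1/16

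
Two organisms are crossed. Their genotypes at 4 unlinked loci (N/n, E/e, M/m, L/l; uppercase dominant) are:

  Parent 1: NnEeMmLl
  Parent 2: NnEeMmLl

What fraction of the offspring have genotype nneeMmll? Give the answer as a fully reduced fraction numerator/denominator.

P(nneeMmll) = 1/128

NnEeMmLl gametes: NEML×1, NEMl×1, NEmL×1, NEml×1, NeML×1, NeMl×1, NemL×1, Neml×1, nEML×1, nEMl×1, nEmL×1, nEml×1, neML×1, neMl×1, nemL×1, neml×1
NnEeMmLl gametes: NEML×1, NEMl×1, NEmL×1, NEml×1, NeML×1, NeMl×1, NemL×1, Neml×1, nEML×1, nEMl×1, nEmL×1, nEml×1, neML×1, neMl×1, nemL×1, neml×1
NnEeMmLl×NnEeMmLl grid (16·16=256): NNEEMMLL=1 NNEEMMLl=2 NNEEMMll=1 NNEEMmLL=2 NNEEMmLl=4 NNEEMmll=2 NNEEmmLL=1 NNEEmmLl=2 NNEEmmll=1 NNEeMMLL=2 NNEeMMLl=4 NNEeMMll=2 NNEeMmLL=4 NNEeMmLl=8 NNEeMmll=4 NNEemmLL=2 NNEemmLl=4 NNEemmll=2 NNeeMMLL=1 NNeeMMLl=2 NNeeMMll=1 NNeeMmLL=2 NNeeMmLl=4 NNeeMmll=2 NNeemmLL=1 NNeemmLl=2 NNeemmll=1 NnEEMMLL=2 NnEEMMLl=4 NnEEMMll=2 NnEEMmLL=4 NnEEMmLl=8 NnEEMmll=4 NnEEmmLL=2 NnEEmmLl=4 NnEEmmll=2 NnEeMMLL=4 NnEeMMLl=8 NnEeMMll=4 NnEeMmLL=8 NnEeMmLl=16 NnEeMmll=8 NnEemmLL=4 NnEemmLl=8 NnEemmll=4 NneeMMLL=2 NneeMMLl=4 NneeMMll=2 NneeMmLL=4 NneeMmLl=8 NneeMmll=4 NneemmLL=2 NneemmLl=4 Nneemmll=2 nnEEMMLL=1 nnEEMMLl=2 nnEEMMll=1 nnEEMmLL=2 nnEEMmLl=4 nnEEMmll=2 nnEEmmLL=1 nnEEmmLl=2 nnEEmmll=1 nnEeMMLL=2 nnEeMMLl=4 nnEeMMll=2 nnEeMmLL=4 nnEeMmLl=8 nnEeMmll=4 nnEemmLL=2 nnEemmLl=4 nnEemmll=2 nneeMMLL=1 nneeMMLl=2 nneeMMll=1 nneeMmLL=2 nneeMmLl=4 nneeMmll=2 nneemmLL=1 nneemmLl=2 nneemmll=1
nneeMmll hits 2/256; gcd=2; 2÷2/256÷2 = 1/128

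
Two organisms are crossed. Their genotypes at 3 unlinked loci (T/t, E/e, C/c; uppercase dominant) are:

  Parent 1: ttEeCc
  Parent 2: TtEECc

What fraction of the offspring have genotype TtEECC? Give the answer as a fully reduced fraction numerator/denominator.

P(TtEECC) = 1/16

ttEeCc gametes: tEC×2, tEc×2, teC×2, tec×2
TtEECc gametes: TEC×2, TEc×2, tEC×2, tEc×2
ttEeCc×TtEECc grid (8·8=64): TtEECC=4 TtEECc=8 TtEEcc=4 TtEeCC=4 TtEeCc=8 TtEecc=4 ttEECC=4 ttEECc=8 ttEEcc=4 ttEeCC=4 ttEeCc=8 ttEecc=4
TtEECC hits 4/64; gcd=4; 4÷4/64÷4 = 1/16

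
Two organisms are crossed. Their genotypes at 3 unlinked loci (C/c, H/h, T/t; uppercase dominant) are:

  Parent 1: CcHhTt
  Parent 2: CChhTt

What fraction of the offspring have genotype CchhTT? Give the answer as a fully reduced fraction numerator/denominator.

P(CchhTT) = 1/16

CcHhTt gametes: CHT×1, CHt×1, ChT×1, Cht×1, cHT×1, cHt×1, chT×1, cht×1
CChhTt gametes: ChT×4, Cht×4
CcHhTt×CChhTt grid (8·8=64): CCHhTT=4 CCHhTt=8 CCHhtt=4 CChhTT=4 CChhTt=8 CChhtt=4 CcHhTT=4 CcHhTt=8 CcHhtt=4 CchhTT=4 CchhTt=8 Cchhtt=4
CchhTT hits 4/64; gcd=4; 4÷4/64÷4 = 1/16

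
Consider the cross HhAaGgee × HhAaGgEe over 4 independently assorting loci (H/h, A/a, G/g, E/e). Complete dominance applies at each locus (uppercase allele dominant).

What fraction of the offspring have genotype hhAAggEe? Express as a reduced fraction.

P(hhAAggEe) = 1/128

HhAaGgee gametes: HAGe×2, HAge×2, HaGe×2, Hage×2, hAGe×2, hAge×2, haGe×2, hage×2
HhAaGgEe gametes: HAGE×1, HAGe×1, HAgE×1, HAge×1, HaGE×1, HaGe×1, HagE×1, Hage×1, hAGE×1, hAGe×1, hAgE×1, hAge×1, haGE×1, haGe×1, hagE×1, hage×1
HhAaGgee×HhAaGgEe grid (16·16=256): HHAAGGEe=2 HHAAGGee=2 HHAAGgEe=4 HHAAGgee=4 HHAAggEe=2 HHAAggee=2 HHAaGGEe=4 HHAaGGee=4 HHAaGgEe=8 HHAaGgee=8 HHAaggEe=4 HHAaggee=4 HHaaGGEe=2 HHaaGGee=2 HHaaGgEe=4 HHaaGgee=4 HHaaggEe=2 HHaaggee=2 HhAAGGEe=4 HhAAGGee=4 HhAAGgEe=8 HhAAGgee=8 HhAAggEe=4 HhAAggee=4 HhAaGGEe=8 HhAaGGee=8 HhAaGgEe=16 HhAaGgee=16 HhAaggEe=8 HhAaggee=8 HhaaGGEe=4 HhaaGGee=4 HhaaGgEe=8 HhaaGgee=8 HhaaggEe=4 Hhaaggee=4 hhAAGGEe=2 hhAAGGee=2 hhAAGgEe=4 hhAAGgee=4 hhAAggEe=2 hhAAggee=2 hhAaGGEe=4 hhAaGGee=4 hhAaGgEe=8 hhAaGgee=8 hhAaggEe=4 hhAaggee=4 hhaaGGEe=2 hhaaGGee=2 hhaaGgEe=4 hhaaGgee=4 hhaaggEe=2 hhaaggee=2
hhAAggEe hits 2/256; gcd=2; 2÷2/256÷2 = 1/128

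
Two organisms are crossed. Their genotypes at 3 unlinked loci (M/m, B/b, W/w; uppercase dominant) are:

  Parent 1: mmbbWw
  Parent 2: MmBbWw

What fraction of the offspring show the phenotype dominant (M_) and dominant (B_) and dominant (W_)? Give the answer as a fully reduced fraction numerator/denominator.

P(M_ B_ W_) = 3/16

mmbbWw gametes: mbW×4, mbw×4
MmBbWw gametes: MBW×1, MBw×1, MbW×1, Mbw×1, mBW×1, mBw×1, mbW×1, mbw×1
mmbbWw×MmBbWw grid (8·8=64): MmBbWW=4 MmBbWw=8 MmBbww=4 MmbbWW=4 MmbbWw=8 Mmbbww=4 mmBbWW=4 mmBbWw=8 mmBbww=4 mmbbWW=4 mmbbWw=8 mmbbww=4
M_ B_ W_ hits 12/64; gcd=4; 12÷4/64÷4 = 3/16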